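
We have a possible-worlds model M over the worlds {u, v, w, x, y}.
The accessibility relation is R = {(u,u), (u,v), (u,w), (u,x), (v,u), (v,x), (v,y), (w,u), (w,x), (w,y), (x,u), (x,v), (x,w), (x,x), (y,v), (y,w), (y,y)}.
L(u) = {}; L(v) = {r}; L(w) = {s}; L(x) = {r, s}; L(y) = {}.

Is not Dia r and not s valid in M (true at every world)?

No

Recall that Dia ψ holds at a world iff ψ holds at some accessible world.
Let φ = not Dia r and not s. Evaluate φ at each world:
  u (successors {u, v, w, x}): φ is false.
  v (successors {u, x, y}): φ is false.
  w (successors {u, x, y}): φ is false.
  x (successors {u, v, w, x}): φ is false.
  y (successors {v, w, y}): φ is false.
Detail at u (counterexample):
  At u: not Dia r is false, not s is true, so not Dia r and not s is false.
    At u: Dia r is true, so not Dia r is false.
      At u: Dia r requires r at some successor in {u, v, w, x}.
        r holds at v, so Dia r is true at u.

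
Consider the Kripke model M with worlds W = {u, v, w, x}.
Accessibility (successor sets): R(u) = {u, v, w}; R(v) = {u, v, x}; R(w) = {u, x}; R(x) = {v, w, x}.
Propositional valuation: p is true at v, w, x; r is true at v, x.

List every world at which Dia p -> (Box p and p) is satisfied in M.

Let φ = Dia p -> (Box p and p). Evaluate φ at each world:
  u (successors {u, v, w}): φ is false.
  v (successors {u, v, x}): φ is false.
  w (successors {u, x}): φ is false.
  x (successors {v, w, x}): φ is true.
For instance, at v:
  At v: Dia p is true, Box p and p is false, so Dia p -> (Box p and p) is false.
    At v: Dia p requires p at some successor in {u, v, x}.
      p holds at v, so Dia p is true at v.
    At v: Box p is false, p is true, so Box p and p is false.
      At v: Box p requires p at every successor {u, v, x}.
        p fails at u, so Box p is false at v.
Satisfying worlds: {x}

x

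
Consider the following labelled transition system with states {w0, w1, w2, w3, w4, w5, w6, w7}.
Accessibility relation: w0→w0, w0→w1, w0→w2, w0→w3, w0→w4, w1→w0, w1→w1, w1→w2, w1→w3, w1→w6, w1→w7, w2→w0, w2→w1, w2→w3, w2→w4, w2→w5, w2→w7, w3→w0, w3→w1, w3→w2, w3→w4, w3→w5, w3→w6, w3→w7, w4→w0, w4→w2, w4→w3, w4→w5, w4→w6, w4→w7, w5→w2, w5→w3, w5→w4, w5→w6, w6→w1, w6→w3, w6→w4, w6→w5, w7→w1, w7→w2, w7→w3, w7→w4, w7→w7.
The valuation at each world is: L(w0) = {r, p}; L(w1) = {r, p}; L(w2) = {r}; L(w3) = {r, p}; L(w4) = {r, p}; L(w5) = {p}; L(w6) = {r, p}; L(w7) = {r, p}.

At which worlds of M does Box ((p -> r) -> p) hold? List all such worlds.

Let φ = Box ((p -> r) -> p). Evaluate φ at each world:
  w0 (successors {w0, w1, w2, w3, w4}): φ is false.
  w1 (successors {w0, w1, w2, w3, w6, w7}): φ is false.
  w2 (successors {w0, w1, w3, w4, w5, w7}): φ is true.
  w3 (successors {w0, w1, w2, w4, w5, w6, w7}): φ is false.
  w4 (successors {w0, w2, w3, w5, w6, w7}): φ is false.
  w5 (successors {w2, w3, w4, w6}): φ is false.
  w6 (successors {w1, w3, w4, w5}): φ is true.
  w7 (successors {w1, w2, w3, w4, w7}): φ is false.
For instance, at w2:
  At w2: Box ((p -> r) -> p) requires (p -> r) -> p at every successor {w0, w1, w3, w4, w5, w7}.
    At w0: (p -> r) -> p is true.
    At w1: (p -> r) -> p is true.
    At w3: (p -> r) -> p is true.
    At w4: (p -> r) -> p is true.
    At w5: (p -> r) -> p is true.
    At w7: (p -> r) -> p is true.
  So Box ((p -> r) -> p) is true at w2.
Satisfying worlds: {w2, w6}

w2, w6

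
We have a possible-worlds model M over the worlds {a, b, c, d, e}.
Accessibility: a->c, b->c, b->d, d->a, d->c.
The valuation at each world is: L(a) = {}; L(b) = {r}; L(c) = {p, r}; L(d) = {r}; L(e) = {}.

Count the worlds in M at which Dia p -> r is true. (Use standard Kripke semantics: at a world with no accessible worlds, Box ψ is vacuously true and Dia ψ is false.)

4

Let φ = Dia p -> r. Evaluate φ at each world:
  a (successors {c}): φ is false.
  b (successors {c, d}): φ is true.
  c (successors ∅): φ is true.
  d (successors {a, c}): φ is true.
  e (successors ∅): φ is true.
For instance, at a:
  At a: Dia p is true, r is false, so Dia p -> r is false.
    At a: Dia p requires p at some successor in {c}.
      p holds at c, so Dia p is true at a.
Satisfying worlds: {b, c, d, e}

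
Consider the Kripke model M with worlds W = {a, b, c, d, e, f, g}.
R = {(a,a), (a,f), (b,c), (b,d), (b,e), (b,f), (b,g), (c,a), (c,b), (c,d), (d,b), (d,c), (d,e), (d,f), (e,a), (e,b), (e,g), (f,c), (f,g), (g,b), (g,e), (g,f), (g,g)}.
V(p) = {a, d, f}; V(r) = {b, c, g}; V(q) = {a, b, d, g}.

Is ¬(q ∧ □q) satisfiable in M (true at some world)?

Yes

Let φ = ¬(q ∧ □q). Evaluate φ at each world:
  a (successors {a, f}): φ is true.
  b (successors {c, d, e, f, g}): φ is true.
  c (successors {a, b, d}): φ is true.
  d (successors {b, c, e, f}): φ is true.
  e (successors {a, b, g}): φ is true.
  f (successors {c, g}): φ is true.
  g (successors {b, e, f, g}): φ is true.
Detail at a (witness):
  At a: q ∧ □q is false, so ¬(q ∧ □q) is true.
    At a: q is true, □q is false, so q ∧ □q is false.
      At a: □q requires q at every successor {a, f}.
        q fails at f, so □q is false at a.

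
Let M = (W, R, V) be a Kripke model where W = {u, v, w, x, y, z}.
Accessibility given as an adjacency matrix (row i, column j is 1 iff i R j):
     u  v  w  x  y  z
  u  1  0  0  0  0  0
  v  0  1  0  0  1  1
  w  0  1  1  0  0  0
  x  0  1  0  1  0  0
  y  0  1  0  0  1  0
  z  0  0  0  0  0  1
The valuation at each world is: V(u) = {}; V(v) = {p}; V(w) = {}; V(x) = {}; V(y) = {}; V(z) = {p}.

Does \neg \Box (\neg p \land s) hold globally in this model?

Let φ = \neg \Box (\neg p \land s). Evaluate φ at each world:
  u (successors {u}): φ is true.
  v (successors {v, y, z}): φ is true.
  w (successors {v, w}): φ is true.
  x (successors {v, x}): φ is true.
  y (successors {v, y}): φ is true.
  z (successors {z}): φ is true.
For instance, at y:
  At y: \Box (\neg p \land s) is false, so \neg \Box (\neg p \land s) is true.
    At y: \Box (\neg p \land s) requires \neg p \land s at every successor {v, y}.
      \neg p \land s fails at v, so \Box (\neg p \land s) is false at y.

Yes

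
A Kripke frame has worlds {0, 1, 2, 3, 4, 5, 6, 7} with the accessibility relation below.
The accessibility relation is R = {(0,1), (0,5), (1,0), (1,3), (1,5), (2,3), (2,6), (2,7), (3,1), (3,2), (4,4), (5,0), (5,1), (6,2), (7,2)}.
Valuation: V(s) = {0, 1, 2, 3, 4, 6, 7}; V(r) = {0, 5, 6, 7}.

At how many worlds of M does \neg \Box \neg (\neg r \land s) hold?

8

Let φ = \neg \Box \neg (\neg r \land s). Evaluate φ at each world:
  0 (successors {1, 5}): φ is true.
  1 (successors {0, 3, 5}): φ is true.
  2 (successors {3, 6, 7}): φ is true.
  3 (successors {1, 2}): φ is true.
  4 (successors {4}): φ is true.
  5 (successors {0, 1}): φ is true.
  6 (successors {2}): φ is true.
  7 (successors {2}): φ is true.
For instance, at 1:
  At 1: \Box \neg (\neg r \land s) is false, so \neg \Box \neg (\neg r \land s) is true.
    At 1: \Box \neg (\neg r \land s) requires \neg (\neg r \land s) at every successor {0, 3, 5}.
      \neg (\neg r \land s) fails at 3, so \Box \neg (\neg r \land s) is false at 1.
Satisfying worlds: {0, 1, 2, 3, 4, 5, 6, 7}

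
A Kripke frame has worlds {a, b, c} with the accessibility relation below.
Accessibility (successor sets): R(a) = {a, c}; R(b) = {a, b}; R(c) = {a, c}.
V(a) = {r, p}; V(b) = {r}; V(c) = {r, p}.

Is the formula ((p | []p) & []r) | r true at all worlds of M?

Yes

Let φ = ((p | []p) & []r) | r. Evaluate φ at each world:
  a (successors {a, c}): φ is true.
  b (successors {a, b}): φ is true.
  c (successors {a, c}): φ is true.
For instance, at c:
  At c: (p | []p) & []r is true, r is true, so ((p | []p) & []r) | r is true.
    At c: p | []p is true, []r is true, so (p | []p) & []r is true.
      At c: p is true, []p is true, so p | []p is true.
      At c: []r requires r at every successor {a, c}.
        At a: r is true.
        At c: r is true.
      So []r is true at c.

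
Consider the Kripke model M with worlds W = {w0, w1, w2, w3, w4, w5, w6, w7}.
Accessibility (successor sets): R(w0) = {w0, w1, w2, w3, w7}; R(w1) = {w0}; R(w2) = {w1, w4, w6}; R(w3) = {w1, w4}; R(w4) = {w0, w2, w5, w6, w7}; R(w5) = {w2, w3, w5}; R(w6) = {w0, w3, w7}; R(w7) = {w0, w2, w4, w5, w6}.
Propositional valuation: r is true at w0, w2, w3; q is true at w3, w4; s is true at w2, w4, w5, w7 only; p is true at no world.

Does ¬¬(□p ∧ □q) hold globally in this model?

No

Let φ = ¬¬(□p ∧ □q). Evaluate φ at each world:
  w0 (successors {w0, w1, w2, w3, w7}): φ is false.
  w1 (successors {w0}): φ is false.
  w2 (successors {w1, w4, w6}): φ is false.
  w3 (successors {w1, w4}): φ is false.
  w4 (successors {w0, w2, w5, w6, w7}): φ is false.
  w5 (successors {w2, w3, w5}): φ is false.
  w6 (successors {w0, w3, w7}): φ is false.
  w7 (successors {w0, w2, w4, w5, w6}): φ is false.
Detail at w0 (counterexample):
  At w0: ¬(□p ∧ □q) is true, so ¬¬(□p ∧ □q) is false.
    At w0: □p ∧ □q is false, so ¬(□p ∧ □q) is true.
      At w0: □p is false, □q is false, so □p ∧ □q is false.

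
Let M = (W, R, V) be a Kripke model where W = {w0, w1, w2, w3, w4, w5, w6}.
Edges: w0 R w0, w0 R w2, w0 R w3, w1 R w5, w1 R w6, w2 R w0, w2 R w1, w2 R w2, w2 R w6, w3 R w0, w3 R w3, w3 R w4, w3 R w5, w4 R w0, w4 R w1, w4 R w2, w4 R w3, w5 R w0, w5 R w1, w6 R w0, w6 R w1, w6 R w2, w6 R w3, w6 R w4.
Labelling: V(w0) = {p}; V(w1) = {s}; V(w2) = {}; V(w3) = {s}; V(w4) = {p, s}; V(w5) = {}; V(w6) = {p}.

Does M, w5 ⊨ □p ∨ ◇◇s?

Yes

Recall that □ψ holds at a world iff ψ holds at every accessible world, and ◇ψ holds iff ψ holds at some accessible world.
At w5: □p is false, ◇◇s is true, so □p ∨ ◇◇s is true.
  At w5: □p requires p at every successor {w0, w1}.
    p fails at w1, so □p is false at w5.
  At w5: ◇◇s requires ◇s at some successor in {w0, w1}.
    ◇s holds at w0, so ◇◇s is true at w5.
      At w0: ◇s requires s at some successor in {w0, w2, w3}.
        s holds at w3, so ◇s is true at w0.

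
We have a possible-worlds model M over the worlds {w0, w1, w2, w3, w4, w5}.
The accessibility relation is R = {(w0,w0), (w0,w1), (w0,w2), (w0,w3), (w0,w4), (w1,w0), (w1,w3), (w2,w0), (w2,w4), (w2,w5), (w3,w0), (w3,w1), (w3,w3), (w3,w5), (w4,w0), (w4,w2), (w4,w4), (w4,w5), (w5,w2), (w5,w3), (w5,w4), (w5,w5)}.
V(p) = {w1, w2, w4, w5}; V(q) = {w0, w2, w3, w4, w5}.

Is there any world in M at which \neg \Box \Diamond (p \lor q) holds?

Let φ = \neg \Box \Diamond (p \lor q). Evaluate φ at each world:
  w0 (successors {w0, w1, w2, w3, w4}): φ is false.
  w1 (successors {w0, w3}): φ is false.
  w2 (successors {w0, w4, w5}): φ is false.
  w3 (successors {w0, w1, w3, w5}): φ is false.
  w4 (successors {w0, w2, w4, w5}): φ is false.
  w5 (successors {w2, w3, w4, w5}): φ is false.
For instance, at w5:
  At w5: \Box \Diamond (p \lor q) is true, so \neg \Box \Diamond (p \lor q) is false.
    At w5: \Box \Diamond (p \lor q) requires \Diamond (p \lor q) at every successor {w2, w3, w4, w5}.
      At w2: \Diamond (p \lor q) is true.
      At w3: \Diamond (p \lor q) is true.
      At w4: \Diamond (p \lor q) is true.
      At w5: \Diamond (p \lor q) is true.
    So \Box \Diamond (p \lor q) is true at w5.

No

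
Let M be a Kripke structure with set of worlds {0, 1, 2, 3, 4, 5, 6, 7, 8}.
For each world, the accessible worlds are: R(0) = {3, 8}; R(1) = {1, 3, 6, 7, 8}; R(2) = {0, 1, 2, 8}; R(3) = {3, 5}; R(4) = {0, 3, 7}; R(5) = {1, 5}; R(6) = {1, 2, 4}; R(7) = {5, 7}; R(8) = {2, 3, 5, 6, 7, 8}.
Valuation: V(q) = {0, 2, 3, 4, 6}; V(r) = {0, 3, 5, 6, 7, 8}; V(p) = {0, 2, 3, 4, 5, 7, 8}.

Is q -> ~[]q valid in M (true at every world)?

Let φ = q -> ~[]q. Evaluate φ at each world:
  0 (successors {3, 8}): φ is true.
  1 (successors {1, 3, 6, 7, 8}): φ is true.
  2 (successors {0, 1, 2, 8}): φ is true.
  3 (successors {3, 5}): φ is true.
  4 (successors {0, 3, 7}): φ is true.
  5 (successors {1, 5}): φ is true.
  6 (successors {1, 2, 4}): φ is true.
  7 (successors {5, 7}): φ is true.
  8 (successors {2, 3, 5, 6, 7, 8}): φ is true.
For instance, at 4:
  At 4: q is true, ~[]q is true, so q -> ~[]q is true.
    At 4: []q is false, so ~[]q is true.
      At 4: []q requires q at every successor {0, 3, 7}.
        q fails at 7, so []q is false at 4.

Yes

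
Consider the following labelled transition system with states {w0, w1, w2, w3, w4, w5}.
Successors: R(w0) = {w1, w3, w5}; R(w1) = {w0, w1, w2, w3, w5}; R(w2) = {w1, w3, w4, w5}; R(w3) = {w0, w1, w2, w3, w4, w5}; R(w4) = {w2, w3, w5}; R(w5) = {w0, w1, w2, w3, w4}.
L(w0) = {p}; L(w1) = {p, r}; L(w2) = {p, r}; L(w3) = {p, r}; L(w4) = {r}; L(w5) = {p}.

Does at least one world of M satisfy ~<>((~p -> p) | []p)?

No

Let φ = ~<>((~p -> p) | []p). Evaluate φ at each world:
  w0 (successors {w1, w3, w5}): φ is false.
  w1 (successors {w0, w1, w2, w3, w5}): φ is false.
  w2 (successors {w1, w3, w4, w5}): φ is false.
  w3 (successors {w0, w1, w2, w3, w4, w5}): φ is false.
  w4 (successors {w2, w3, w5}): φ is false.
  w5 (successors {w0, w1, w2, w3, w4}): φ is false.
For instance, at w5:
  At w5: <>((~p -> p) | []p) is true, so ~<>((~p -> p) | []p) is false.
    At w5: <>((~p -> p) | []p) requires (~p -> p) | []p at some successor in {w0, w1, w2, w3, w4}.
      (~p -> p) | []p holds at w0, so <>((~p -> p) | []p) is true at w5.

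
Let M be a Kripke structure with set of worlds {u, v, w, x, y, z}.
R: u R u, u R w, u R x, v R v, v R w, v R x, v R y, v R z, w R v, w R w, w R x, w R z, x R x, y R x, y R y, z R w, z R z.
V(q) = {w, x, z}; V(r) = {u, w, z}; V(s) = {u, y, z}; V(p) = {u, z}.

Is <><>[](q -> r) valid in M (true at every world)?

No

Recall that []ψ holds at a world iff ψ holds at every accessible world, and <>ψ holds iff ψ holds at some accessible world.
Let φ = <><>[](q -> r). Evaluate φ at each world:
  u (successors {u, w, x}): φ is true.
  v (successors {v, w, x, y, z}): φ is true.
  w (successors {v, w, x, z}): φ is true.
  x (successors {x}): φ is false.
  y (successors {x, y}): φ is false.
  z (successors {w, z}): φ is true.
Detail at x (counterexample):
  At x: <><>[](q -> r) requires <>[](q -> r) at some successor in {x}.
    At x: <>[](q -> r) is false.
  So <><>[](q -> r) is false at x.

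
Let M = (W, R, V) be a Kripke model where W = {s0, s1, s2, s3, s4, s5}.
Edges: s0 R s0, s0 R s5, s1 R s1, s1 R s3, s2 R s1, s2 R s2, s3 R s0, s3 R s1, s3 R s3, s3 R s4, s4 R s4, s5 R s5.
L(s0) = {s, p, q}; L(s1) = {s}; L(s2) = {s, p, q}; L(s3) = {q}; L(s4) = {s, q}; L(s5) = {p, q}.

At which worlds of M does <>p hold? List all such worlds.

s0, s2, s3, s5

Let φ = <>p. Evaluate φ at each world:
  s0 (successors {s0, s5}): φ is true.
  s1 (successors {s1, s3}): φ is false.
  s2 (successors {s1, s2}): φ is true.
  s3 (successors {s0, s1, s3, s4}): φ is true.
  s4 (successors {s4}): φ is false.
  s5 (successors {s5}): φ is true.
For instance, at s1:
  At s1: <>p requires p at some successor in {s1, s3}.
    At s1: p is false.
    At s3: p is false.
  So <>p is false at s1.
Satisfying worlds: {s0, s2, s3, s5}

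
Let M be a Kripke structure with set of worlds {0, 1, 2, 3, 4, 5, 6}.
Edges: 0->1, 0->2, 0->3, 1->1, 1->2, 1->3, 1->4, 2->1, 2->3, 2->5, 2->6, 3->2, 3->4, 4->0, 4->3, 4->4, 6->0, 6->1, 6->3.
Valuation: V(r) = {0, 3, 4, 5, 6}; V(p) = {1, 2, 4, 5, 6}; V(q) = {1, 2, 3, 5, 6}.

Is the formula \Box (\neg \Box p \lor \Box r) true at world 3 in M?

At 3: \Box (\neg \Box p \lor \Box r) requires \neg \Box p \lor \Box r at every successor {2, 4}.
    At 2: \neg \Box p is true, \Box r is false, so \neg \Box p \lor \Box r is true.
      At 2: \Box p is false, so \neg \Box p is true.
      At 2: \Box r requires r at every successor {1, 3, 5, 6}.
        r fails at 1, so \Box r is false at 2.
    At 4: \neg \Box p is true, \Box r is true, so \neg \Box p \lor \Box r is true.
      At 4: \Box p is false, so \neg \Box p is true.
      At 4: \Box r requires r at every successor {0, 3, 4}.
        At 0: r is true.
        At 3: r is true.
        At 4: r is true.
      So \Box r is true at 4.
So \Box (\neg \Box p \lor \Box r) is true at 3.

Yes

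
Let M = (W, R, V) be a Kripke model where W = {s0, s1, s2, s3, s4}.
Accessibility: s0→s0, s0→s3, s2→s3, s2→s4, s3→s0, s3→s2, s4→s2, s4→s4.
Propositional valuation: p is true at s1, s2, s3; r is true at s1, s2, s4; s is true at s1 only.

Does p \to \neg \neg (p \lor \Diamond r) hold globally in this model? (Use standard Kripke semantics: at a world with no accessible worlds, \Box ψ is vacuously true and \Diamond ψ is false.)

Yes

Let φ = p \to \neg \neg (p \lor \Diamond r). Evaluate φ at each world:
  s0 (successors {s0, s3}): φ is true.
  s1 (successors ∅): φ is true.
  s2 (successors {s3, s4}): φ is true.
  s3 (successors {s0, s2}): φ is true.
  s4 (successors {s2, s4}): φ is true.
For instance, at s2:
  At s2: p is true, \neg \neg (p \lor \Diamond r) is true, so p \to \neg \neg (p \lor \Diamond r) is true.
    At s2: \neg (p \lor \Diamond r) is false, so \neg \neg (p \lor \Diamond r) is true.
      At s2: p \lor \Diamond r is true, so \neg (p \lor \Diamond r) is false.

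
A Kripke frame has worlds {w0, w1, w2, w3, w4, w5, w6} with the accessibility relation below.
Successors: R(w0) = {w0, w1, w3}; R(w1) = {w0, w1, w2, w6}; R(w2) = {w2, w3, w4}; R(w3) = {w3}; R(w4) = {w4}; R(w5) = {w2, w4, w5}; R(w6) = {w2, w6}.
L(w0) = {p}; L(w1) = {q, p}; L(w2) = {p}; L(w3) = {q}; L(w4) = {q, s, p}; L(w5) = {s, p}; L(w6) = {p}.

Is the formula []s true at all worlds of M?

No

Let φ = []s. Evaluate φ at each world:
  w0 (successors {w0, w1, w3}): φ is false.
  w1 (successors {w0, w1, w2, w6}): φ is false.
  w2 (successors {w2, w3, w4}): φ is false.
  w3 (successors {w3}): φ is false.
  w4 (successors {w4}): φ is true.
  w5 (successors {w2, w4, w5}): φ is false.
  w6 (successors {w2, w6}): φ is false.
Detail at w0 (counterexample):
  At w0: []s requires s at every successor {w0, w1, w3}.
    s fails at w0, so []s is false at w0.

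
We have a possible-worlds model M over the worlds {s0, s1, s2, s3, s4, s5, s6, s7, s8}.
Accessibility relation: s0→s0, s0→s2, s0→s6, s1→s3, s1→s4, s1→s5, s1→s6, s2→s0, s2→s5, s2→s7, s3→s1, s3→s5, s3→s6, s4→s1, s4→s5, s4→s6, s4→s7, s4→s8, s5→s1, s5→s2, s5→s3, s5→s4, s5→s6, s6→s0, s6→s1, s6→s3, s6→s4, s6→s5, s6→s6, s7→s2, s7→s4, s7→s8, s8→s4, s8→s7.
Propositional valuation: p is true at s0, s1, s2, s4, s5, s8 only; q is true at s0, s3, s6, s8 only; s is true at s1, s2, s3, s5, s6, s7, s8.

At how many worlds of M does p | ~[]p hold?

Let φ = p | ~[]p. Evaluate φ at each world:
  s0 (successors {s0, s2, s6}): φ is true.
  s1 (successors {s3, s4, s5, s6}): φ is true.
  s2 (successors {s0, s5, s7}): φ is true.
  s3 (successors {s1, s5, s6}): φ is true.
  s4 (successors {s1, s5, s6, s7, s8}): φ is true.
  s5 (successors {s1, s2, s3, s4, s6}): φ is true.
  s6 (successors {s0, s1, s3, s4, s5, s6}): φ is true.
  s7 (successors {s2, s4, s8}): φ is false.
  s8 (successors {s4, s7}): φ is true.
For instance, at s6:
  At s6: p is false, ~[]p is true, so p | ~[]p is true.
    At s6: []p is false, so ~[]p is true.
      At s6: []p requires p at every successor {s0, s1, s3, s4, s5, s6}.
        p fails at s3, so []p is false at s6.
Satisfying worlds: {s0, s1, s2, s3, s4, s5, s6, s8}

8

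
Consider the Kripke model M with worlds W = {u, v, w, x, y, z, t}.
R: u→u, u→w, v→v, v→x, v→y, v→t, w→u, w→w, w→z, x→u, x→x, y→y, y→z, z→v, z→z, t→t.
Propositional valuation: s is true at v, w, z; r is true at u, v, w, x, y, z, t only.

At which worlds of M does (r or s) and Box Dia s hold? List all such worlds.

u, w, y, z

Recall that Box ψ holds at a world iff ψ holds at every accessible world, and Dia ψ holds iff ψ holds at some accessible world.
Let φ = (r or s) and Box Dia s. Evaluate φ at each world:
  u (successors {u, w}): φ is true.
  v (successors {v, x, y, t}): φ is false.
  w (successors {u, w, z}): φ is true.
  x (successors {u, x}): φ is false.
  y (successors {y, z}): φ is true.
  z (successors {v, z}): φ is true.
  t (successors {t}): φ is false.
For instance, at u:
  At u: r or s is true, Box Dia s is true, so (r or s) and Box Dia s is true.
    At u: Box Dia s requires Dia s at every successor {u, w}.
      At u: Dia s is true.
      At w: Dia s is true.
    So Box Dia s is true at u.
Satisfying worlds: {u, w, y, z}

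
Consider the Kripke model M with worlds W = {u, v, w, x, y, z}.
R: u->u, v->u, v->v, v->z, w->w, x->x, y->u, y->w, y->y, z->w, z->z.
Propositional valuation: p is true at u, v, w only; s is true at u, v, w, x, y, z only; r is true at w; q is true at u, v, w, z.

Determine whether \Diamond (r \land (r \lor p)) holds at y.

Yes

At y: \Diamond (r \land (r \lor p)) requires r \land (r \lor p) at some successor in {u, w, y}.
  r \land (r \lor p) holds at w, so \Diamond (r \land (r \lor p)) is true at y.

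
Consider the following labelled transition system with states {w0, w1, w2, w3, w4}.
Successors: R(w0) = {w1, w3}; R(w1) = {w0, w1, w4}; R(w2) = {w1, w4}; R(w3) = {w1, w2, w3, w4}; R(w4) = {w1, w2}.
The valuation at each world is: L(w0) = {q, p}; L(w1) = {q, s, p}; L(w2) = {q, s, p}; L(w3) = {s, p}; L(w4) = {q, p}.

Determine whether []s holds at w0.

At w0: []s requires s at every successor {w1, w3}.
  At w1: s is true.
  At w3: s is true.
So []s is true at w0.

Yes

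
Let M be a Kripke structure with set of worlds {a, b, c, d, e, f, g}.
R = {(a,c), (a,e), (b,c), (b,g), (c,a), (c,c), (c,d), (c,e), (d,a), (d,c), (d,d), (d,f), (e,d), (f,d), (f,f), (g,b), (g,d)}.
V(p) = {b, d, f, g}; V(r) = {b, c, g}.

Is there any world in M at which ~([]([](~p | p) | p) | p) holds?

No

Let φ = ~([]([](~p | p) | p) | p). Evaluate φ at each world:
  a (successors {c, e}): φ is false.
  b (successors {c, g}): φ is false.
  c (successors {a, c, d, e}): φ is false.
  d (successors {a, c, d, f}): φ is false.
  e (successors {d}): φ is false.
  f (successors {d, f}): φ is false.
  g (successors {b, d}): φ is false.
For instance, at d:
  At d: []([](~p | p) | p) | p is true, so ~([]([](~p | p) | p) | p) is false.
    At d: []([](~p | p) | p) is true, p is true, so []([](~p | p) | p) | p is true.
      At d: []([](~p | p) | p) requires [](~p | p) | p at every successor {a, c, d, f}.
        At a: [](~p | p) | p is true.
        At c: [](~p | p) | p is true.
        At d: [](~p | p) | p is true.
        At f: [](~p | p) | p is true.
      So []([](~p | p) | p) is true at d.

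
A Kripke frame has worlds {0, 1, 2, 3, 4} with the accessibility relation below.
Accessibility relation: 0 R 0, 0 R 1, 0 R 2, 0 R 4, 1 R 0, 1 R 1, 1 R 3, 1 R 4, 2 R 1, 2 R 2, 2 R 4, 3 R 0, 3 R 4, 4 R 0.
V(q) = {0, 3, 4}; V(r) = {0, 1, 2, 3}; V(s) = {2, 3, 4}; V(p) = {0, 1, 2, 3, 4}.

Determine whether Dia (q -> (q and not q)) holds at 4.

Recall that Dia ψ holds at a world iff ψ holds at some accessible world.
At 4: Dia (q -> (q and not q)) requires q -> (q and not q) at some successor in {0}.
  At 0: q -> (q and not q) is false.
So Dia (q -> (q and not q)) is false at 4.

No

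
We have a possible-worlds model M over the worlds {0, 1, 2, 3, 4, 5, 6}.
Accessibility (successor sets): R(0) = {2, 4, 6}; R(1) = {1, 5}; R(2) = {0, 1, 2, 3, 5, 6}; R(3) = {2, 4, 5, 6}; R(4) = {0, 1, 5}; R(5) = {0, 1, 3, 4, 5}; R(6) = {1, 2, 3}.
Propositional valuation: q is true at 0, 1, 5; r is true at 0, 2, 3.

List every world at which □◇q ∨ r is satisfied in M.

0, 1, 2, 3, 6

Let φ = □◇q ∨ r. Evaluate φ at each world:
  0 (successors {2, 4, 6}): φ is true.
  1 (successors {1, 5}): φ is true.
  2 (successors {0, 1, 2, 3, 5, 6}): φ is true.
  3 (successors {2, 4, 5, 6}): φ is true.
  4 (successors {0, 1, 5}): φ is false.
  5 (successors {0, 1, 3, 4, 5}): φ is false.
  6 (successors {1, 2, 3}): φ is true.
For instance, at 3:
  At 3: □◇q is true, r is true, so □◇q ∨ r is true.
    At 3: □◇q requires ◇q at every successor {2, 4, 5, 6}.
      At 2: ◇q is true.
      At 4: ◇q is true.
      At 5: ◇q is true.
      At 6: ◇q is true.
    So □◇q is true at 3.
Satisfying worlds: {0, 1, 2, 3, 6}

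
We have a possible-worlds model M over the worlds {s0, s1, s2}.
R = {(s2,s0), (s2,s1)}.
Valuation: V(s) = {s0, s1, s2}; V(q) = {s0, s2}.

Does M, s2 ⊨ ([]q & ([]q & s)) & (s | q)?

No

At s2: []q & ([]q & s) is false, s | q is true, so ([]q & ([]q & s)) & (s | q) is false.
  At s2: []q is false, []q & s is false, so []q & ([]q & s) is false.
    At s2: []q requires q at every successor {s0, s1}.
      q fails at s1, so []q is false at s2.
    At s2: []q is false, s is true, so []q & s is false.
      At s2: []q requires q at every successor {s0, s1}.
        q fails at s1, so []q is false at s2.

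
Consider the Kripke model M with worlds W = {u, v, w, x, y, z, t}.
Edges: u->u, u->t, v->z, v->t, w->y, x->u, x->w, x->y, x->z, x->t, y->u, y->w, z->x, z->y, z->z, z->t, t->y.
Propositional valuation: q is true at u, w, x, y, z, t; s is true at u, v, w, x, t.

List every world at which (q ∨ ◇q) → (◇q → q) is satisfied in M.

u, w, x, y, z, t

Let φ = (q ∨ ◇q) → (◇q → q). Evaluate φ at each world:
  u (successors {u, t}): φ is true.
  v (successors {z, t}): φ is false.
  w (successors {y}): φ is true.
  x (successors {u, w, y, z, t}): φ is true.
  y (successors {u, w}): φ is true.
  z (successors {x, y, z, t}): φ is true.
  t (successors {y}): φ is true.
For instance, at y:
  At y: q ∨ ◇q is true, ◇q → q is true, so (q ∨ ◇q) → (◇q → q) is true.
    At y: q is true, ◇q is true, so q ∨ ◇q is true.
      At y: ◇q requires q at some successor in {u, w}.
        q holds at u, so ◇q is true at y.
    At y: ◇q is true, q is true, so ◇q → q is true.
      At y: ◇q requires q at some successor in {u, w}.
        q holds at u, so ◇q is true at y.
Satisfying worlds: {u, w, x, y, z, t}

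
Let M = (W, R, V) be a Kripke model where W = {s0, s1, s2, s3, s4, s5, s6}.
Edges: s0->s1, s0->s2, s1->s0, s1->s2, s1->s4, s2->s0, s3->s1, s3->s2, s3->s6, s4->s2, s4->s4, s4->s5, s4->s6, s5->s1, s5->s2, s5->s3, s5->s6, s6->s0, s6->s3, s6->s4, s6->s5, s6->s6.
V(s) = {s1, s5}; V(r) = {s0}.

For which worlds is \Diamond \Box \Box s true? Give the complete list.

Let φ = \Diamond \Box \Box s. Evaluate φ at each world:
  s0 (successors {s1, s2}): φ is false.
  s1 (successors {s0, s2, s4}): φ is false.
  s2 (successors {s0}): φ is false.
  s3 (successors {s1, s2, s6}): φ is false.
  s4 (successors {s2, s4, s5, s6}): φ is false.
  s5 (successors {s1, s2, s3, s6}): φ is false.
  s6 (successors {s0, s3, s4, s5, s6}): φ is false.
For instance, at s2:
  At s2: \Diamond \Box \Box s requires \Box \Box s at some successor in {s0}.
    At s0: \Box \Box s is false.
  So \Diamond \Box \Box s is false at s2.
Satisfying worlds: none.

none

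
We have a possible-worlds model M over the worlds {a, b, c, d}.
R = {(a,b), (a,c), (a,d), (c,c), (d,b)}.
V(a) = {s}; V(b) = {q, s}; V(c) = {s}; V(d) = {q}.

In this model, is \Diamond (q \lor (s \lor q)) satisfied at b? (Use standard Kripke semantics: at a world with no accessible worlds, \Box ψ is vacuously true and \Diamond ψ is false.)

At b: no accessible worlds, so \Diamond (q \lor (s \lor q)) is false.

No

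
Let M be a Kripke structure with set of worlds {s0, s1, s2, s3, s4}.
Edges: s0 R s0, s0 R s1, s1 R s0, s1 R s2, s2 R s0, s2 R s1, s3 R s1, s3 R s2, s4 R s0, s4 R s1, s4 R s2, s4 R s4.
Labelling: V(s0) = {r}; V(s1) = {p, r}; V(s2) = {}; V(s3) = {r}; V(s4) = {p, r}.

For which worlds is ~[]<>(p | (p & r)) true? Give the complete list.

Let φ = ~[]<>(p | (p & r)). Evaluate φ at each world:
  s0 (successors {s0, s1}): φ is true.
  s1 (successors {s0, s2}): φ is false.
  s2 (successors {s0, s1}): φ is true.
  s3 (successors {s1, s2}): φ is true.
  s4 (successors {s0, s1, s2, s4}): φ is true.
For instance, at s2:
  At s2: []<>(p | (p & r)) is false, so ~[]<>(p | (p & r)) is true.
    At s2: []<>(p | (p & r)) requires <>(p | (p & r)) at every successor {s0, s1}.
      <>(p | (p & r)) fails at s1, so []<>(p | (p & r)) is false at s2.
Satisfying worlds: {s0, s2, s3, s4}

s0, s2, s3, s4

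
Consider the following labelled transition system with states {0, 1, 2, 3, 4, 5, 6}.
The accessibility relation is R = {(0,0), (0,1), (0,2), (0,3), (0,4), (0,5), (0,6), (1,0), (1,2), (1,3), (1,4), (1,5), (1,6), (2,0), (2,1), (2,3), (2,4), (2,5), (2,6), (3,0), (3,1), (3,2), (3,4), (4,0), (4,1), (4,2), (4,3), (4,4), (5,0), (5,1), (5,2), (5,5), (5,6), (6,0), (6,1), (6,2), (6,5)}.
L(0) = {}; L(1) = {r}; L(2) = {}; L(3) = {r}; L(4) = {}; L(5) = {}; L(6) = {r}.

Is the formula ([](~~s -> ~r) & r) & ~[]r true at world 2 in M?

No

At 2: [](~~s -> ~r) & r is false, ~[]r is true, so ([](~~s -> ~r) & r) & ~[]r is false.
  At 2: [](~~s -> ~r) is true, r is false, so [](~~s -> ~r) & r is false.
    At 2: [](~~s -> ~r) requires ~~s -> ~r at every successor {0, 1, 3, 4, 5, 6}.
      At 0: ~~s -> ~r is true.
      At 1: ~~s -> ~r is true.
      At 3: ~~s -> ~r is true.
      At 4: ~~s -> ~r is true.
      At 5: ~~s -> ~r is true.
      At 6: ~~s -> ~r is true.
    So [](~~s -> ~r) is true at 2.
  At 2: []r is false, so ~[]r is true.
    At 2: []r requires r at every successor {0, 1, 3, 4, 5, 6}.
      r fails at 0, so []r is false at 2.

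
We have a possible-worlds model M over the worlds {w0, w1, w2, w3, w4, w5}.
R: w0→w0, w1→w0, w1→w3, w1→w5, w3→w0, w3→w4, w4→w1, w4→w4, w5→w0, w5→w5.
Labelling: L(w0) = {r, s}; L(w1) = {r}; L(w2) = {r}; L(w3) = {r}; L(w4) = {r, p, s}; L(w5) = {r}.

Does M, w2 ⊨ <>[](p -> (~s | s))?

At w2: no accessible worlds, so <>[](p -> (~s | s)) is false.

No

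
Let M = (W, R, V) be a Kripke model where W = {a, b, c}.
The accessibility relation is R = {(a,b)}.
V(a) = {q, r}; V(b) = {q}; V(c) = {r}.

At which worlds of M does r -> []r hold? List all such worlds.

Let φ = r -> []r. Evaluate φ at each world:
  a (successors {b}): φ is false.
  b (successors ∅): φ is true.
  c (successors ∅): φ is true.
For instance, at a:
  At a: r is true, []r is false, so r -> []r is false.
    At a: []r requires r at every successor {b}.
      r fails at b, so []r is false at a.
Satisfying worlds: {b, c}

b, c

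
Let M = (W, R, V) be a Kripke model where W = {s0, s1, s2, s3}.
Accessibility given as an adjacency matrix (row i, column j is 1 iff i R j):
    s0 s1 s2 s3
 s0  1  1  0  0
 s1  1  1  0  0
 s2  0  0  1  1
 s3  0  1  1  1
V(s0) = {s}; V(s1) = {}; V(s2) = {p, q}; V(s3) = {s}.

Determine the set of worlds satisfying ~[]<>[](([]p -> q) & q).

s0, s1, s2, s3

Recall that []ψ holds at a world iff ψ holds at every accessible world, and <>ψ holds iff ψ holds at some accessible world.
Let φ = ~[]<>[](([]p -> q) & q). Evaluate φ at each world:
  s0 (successors {s0, s1}): φ is true.
  s1 (successors {s0, s1}): φ is true.
  s2 (successors {s2, s3}): φ is true.
  s3 (successors {s1, s2, s3}): φ is true.
For instance, at s2:
  At s2: []<>[](([]p -> q) & q) is false, so ~[]<>[](([]p -> q) & q) is true.
    At s2: []<>[](([]p -> q) & q) requires <>[](([]p -> q) & q) at every successor {s2, s3}.
      <>[](([]p -> q) & q) fails at s2, so []<>[](([]p -> q) & q) is false at s2.
Satisfying worlds: {s0, s1, s2, s3}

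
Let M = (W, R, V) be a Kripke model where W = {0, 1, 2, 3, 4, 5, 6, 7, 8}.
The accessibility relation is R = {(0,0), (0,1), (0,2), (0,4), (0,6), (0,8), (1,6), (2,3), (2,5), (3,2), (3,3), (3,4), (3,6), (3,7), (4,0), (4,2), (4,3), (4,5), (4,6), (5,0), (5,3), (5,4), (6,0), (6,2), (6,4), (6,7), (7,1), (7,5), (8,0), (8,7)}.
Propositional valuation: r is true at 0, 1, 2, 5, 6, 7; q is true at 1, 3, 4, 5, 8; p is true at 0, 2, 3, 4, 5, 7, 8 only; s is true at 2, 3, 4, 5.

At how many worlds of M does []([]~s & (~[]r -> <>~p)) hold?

Let φ = []([]~s & (~[]r -> <>~p)). Evaluate φ at each world:
  0 (successors {0, 1, 2, 4, 6, 8}): φ is false.
  1 (successors {6}): φ is false.
  2 (successors {3, 5}): φ is false.
  3 (successors {2, 3, 4, 6, 7}): φ is false.
  4 (successors {0, 2, 3, 5, 6}): φ is false.
  5 (successors {0, 3, 4}): φ is false.
  6 (successors {0, 2, 4, 7}): φ is false.
  7 (successors {1, 5}): φ is false.
  8 (successors {0, 7}): φ is false.
For instance, at 5:
  At 5: []([]~s & (~[]r -> <>~p)) requires []~s & (~[]r -> <>~p) at every successor {0, 3, 4}.
    []~s & (~[]r -> <>~p) fails at 0, so []([]~s & (~[]r -> <>~p)) is false at 5.
      At 0: []~s is false, ~[]r -> <>~p is true, so []~s & (~[]r -> <>~p) is false.
Satisfying worlds: none.

0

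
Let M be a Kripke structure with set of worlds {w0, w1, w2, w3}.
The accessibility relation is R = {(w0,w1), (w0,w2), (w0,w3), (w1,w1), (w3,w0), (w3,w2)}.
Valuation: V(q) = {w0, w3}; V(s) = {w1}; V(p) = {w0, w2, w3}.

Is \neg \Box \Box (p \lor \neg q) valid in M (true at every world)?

Let φ = \neg \Box \Box (p \lor \neg q). Evaluate φ at each world:
  w0 (successors {w1, w2, w3}): φ is false.
  w1 (successors {w1}): φ is false.
  w2 (successors ∅): φ is false.
  w3 (successors {w0, w2}): φ is false.
Detail at w0 (counterexample):
  At w0: \Box \Box (p \lor \neg q) is true, so \neg \Box \Box (p \lor \neg q) is false.
    At w0: \Box \Box (p \lor \neg q) requires \Box (p \lor \neg q) at every successor {w1, w2, w3}.
      At w1: \Box (p \lor \neg q) is true.
      At w2: \Box (p \lor \neg q) is true.
      At w3: \Box (p \lor \neg q) is true.
    So \Box \Box (p \lor \neg q) is true at w0.

No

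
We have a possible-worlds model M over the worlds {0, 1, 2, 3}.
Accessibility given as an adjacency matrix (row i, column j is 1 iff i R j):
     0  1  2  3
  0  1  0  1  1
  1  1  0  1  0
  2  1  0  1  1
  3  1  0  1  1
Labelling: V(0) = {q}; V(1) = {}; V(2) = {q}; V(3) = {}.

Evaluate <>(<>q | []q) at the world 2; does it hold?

Yes

Recall that []ψ holds at a world iff ψ holds at every accessible world, and <>ψ holds iff ψ holds at some accessible world.
At 2: <>(<>q | []q) requires <>q | []q at some successor in {0, 2, 3}.
  <>q | []q holds at 0, so <>(<>q | []q) is true at 2.
    At 0: <>q is true, []q is false, so <>q | []q is true.
      At 0: <>q requires q at some successor in {0, 2, 3}.
        q holds at 0, so <>q is true at 0.
      At 0: []q requires q at every successor {0, 2, 3}.
        q fails at 3, so []q is false at 0.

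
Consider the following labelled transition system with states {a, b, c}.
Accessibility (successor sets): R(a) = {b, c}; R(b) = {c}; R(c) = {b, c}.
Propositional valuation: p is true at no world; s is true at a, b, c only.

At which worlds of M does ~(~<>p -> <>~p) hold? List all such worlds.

none

Let φ = ~(~<>p -> <>~p). Evaluate φ at each world:
  a (successors {b, c}): φ is false.
  b (successors {c}): φ is false.
  c (successors {b, c}): φ is false.
For instance, at b:
  At b: ~<>p -> <>~p is true, so ~(~<>p -> <>~p) is false.
    At b: ~<>p is true, <>~p is true, so ~<>p -> <>~p is true.
      At b: <>p is false, so ~<>p is true.
      At b: <>~p requires ~p at some successor in {c}.
        ~p holds at c, so <>~p is true at b.
Satisfying worlds: none.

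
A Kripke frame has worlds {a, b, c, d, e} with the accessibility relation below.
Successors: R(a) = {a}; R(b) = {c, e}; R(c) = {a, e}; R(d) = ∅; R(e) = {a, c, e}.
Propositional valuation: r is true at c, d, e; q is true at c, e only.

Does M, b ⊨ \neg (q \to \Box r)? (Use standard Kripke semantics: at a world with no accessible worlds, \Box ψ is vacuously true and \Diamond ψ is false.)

At b: q \to \Box r is true, so \neg (q \to \Box r) is false.
  At b: q is false, \Box r is true, so q \to \Box r is true.
    At b: \Box r requires r at every successor {c, e}.
      At c: r is true.
      At e: r is true.
    So \Box r is true at b.

No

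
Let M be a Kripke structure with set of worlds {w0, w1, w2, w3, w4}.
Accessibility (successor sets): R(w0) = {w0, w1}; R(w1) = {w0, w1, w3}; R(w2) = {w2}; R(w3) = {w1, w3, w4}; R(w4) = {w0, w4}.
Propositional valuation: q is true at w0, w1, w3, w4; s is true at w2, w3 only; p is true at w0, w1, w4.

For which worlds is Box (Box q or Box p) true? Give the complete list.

Recall that Box ψ holds at a world iff ψ holds at every accessible world, and Dia ψ holds iff ψ holds at some accessible world.
Let φ = Box (Box q or Box p). Evaluate φ at each world:
  w0 (successors {w0, w1}): φ is true.
  w1 (successors {w0, w1, w3}): φ is true.
  w2 (successors {w2}): φ is false.
  w3 (successors {w1, w3, w4}): φ is true.
  w4 (successors {w0, w4}): φ is true.
For instance, at w3:
  At w3: Box (Box q or Box p) requires Box q or Box p at every successor {w1, w3, w4}.
      At w1: Box q is true, Box p is false, so Box q or Box p is true.
      At w3: Box q is true, Box p is false, so Box q or Box p is true.
      At w4: Box q is true, Box p is true, so Box q or Box p is true.
  So Box (Box q or Box p) is true at w3.
Satisfying worlds: {w0, w1, w3, w4}

w0, w1, w3, w4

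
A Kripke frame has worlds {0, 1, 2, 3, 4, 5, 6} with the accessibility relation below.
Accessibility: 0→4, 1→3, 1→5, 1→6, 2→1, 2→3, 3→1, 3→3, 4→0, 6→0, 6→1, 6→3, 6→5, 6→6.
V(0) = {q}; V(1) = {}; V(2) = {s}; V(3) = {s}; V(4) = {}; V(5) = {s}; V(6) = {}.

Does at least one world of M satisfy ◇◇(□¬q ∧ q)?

Recall that □ψ holds at a world iff ψ holds at every accessible world, and ◇ψ holds iff ψ holds at some accessible world.
Let φ = ◇◇(□¬q ∧ q). Evaluate φ at each world:
  0 (successors {4}): φ is true.
  1 (successors {3, 5, 6}): φ is true.
  2 (successors {1, 3}): φ is false.
  3 (successors {1, 3}): φ is false.
  4 (successors {0}): φ is false.
  5 (successors ∅): φ is false.
  6 (successors {0, 1, 3, 5, 6}): φ is true.
Detail at 0 (witness):
  At 0: ◇◇(□¬q ∧ q) requires ◇(□¬q ∧ q) at some successor in {4}.
    ◇(□¬q ∧ q) holds at 4, so ◇◇(□¬q ∧ q) is true at 0.
      At 4: ◇(□¬q ∧ q) requires □¬q ∧ q at some successor in {0}.
        □¬q ∧ q holds at 0, so ◇(□¬q ∧ q) is true at 4.

Yes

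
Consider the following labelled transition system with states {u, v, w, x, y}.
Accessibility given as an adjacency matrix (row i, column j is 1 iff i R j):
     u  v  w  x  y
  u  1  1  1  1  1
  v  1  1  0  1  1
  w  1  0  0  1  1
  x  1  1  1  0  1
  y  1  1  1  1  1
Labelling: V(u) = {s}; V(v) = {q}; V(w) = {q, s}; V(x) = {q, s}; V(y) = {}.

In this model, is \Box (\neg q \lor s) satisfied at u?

At u: \Box (\neg q \lor s) requires \neg q \lor s at every successor {u, v, w, x, y}.
  \neg q \lor s fails at v, so \Box (\neg q \lor s) is false at u.

No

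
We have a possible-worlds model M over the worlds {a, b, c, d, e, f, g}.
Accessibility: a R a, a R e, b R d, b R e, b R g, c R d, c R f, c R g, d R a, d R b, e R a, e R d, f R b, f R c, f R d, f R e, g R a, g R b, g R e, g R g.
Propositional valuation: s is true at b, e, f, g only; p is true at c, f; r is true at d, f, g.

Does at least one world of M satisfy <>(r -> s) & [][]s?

Recall that []ψ holds at a world iff ψ holds at every accessible world, and <>ψ holds iff ψ holds at some accessible world.
Let φ = <>(r -> s) & [][]s. Evaluate φ at each world:
  a (successors {a, e}): φ is false.
  b (successors {d, e, g}): φ is false.
  c (successors {d, f, g}): φ is false.
  d (successors {a, b}): φ is false.
  e (successors {a, d}): φ is false.
  f (successors {b, c, d, e}): φ is false.
  g (successors {a, b, e, g}): φ is false.
For instance, at b:
  At b: <>(r -> s) is true, [][]s is false, so <>(r -> s) & [][]s is false.
    At b: <>(r -> s) requires r -> s at some successor in {d, e, g}.
      r -> s holds at e, so <>(r -> s) is true at b.
    At b: [][]s requires []s at every successor {d, e, g}.
      []s fails at d, so [][]s is false at b.

No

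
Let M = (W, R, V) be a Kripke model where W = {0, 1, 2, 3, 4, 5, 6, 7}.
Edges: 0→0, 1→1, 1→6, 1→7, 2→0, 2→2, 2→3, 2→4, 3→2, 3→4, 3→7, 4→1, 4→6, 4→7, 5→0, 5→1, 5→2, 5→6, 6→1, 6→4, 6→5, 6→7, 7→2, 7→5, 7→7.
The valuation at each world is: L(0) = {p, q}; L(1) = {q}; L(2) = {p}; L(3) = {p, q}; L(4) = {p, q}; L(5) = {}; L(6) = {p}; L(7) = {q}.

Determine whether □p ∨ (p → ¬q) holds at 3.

No

At 3: □p is false, p → ¬q is false, so □p ∨ (p → ¬q) is false.
  At 3: □p requires p at every successor {2, 4, 7}.
    p fails at 7, so □p is false at 3.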